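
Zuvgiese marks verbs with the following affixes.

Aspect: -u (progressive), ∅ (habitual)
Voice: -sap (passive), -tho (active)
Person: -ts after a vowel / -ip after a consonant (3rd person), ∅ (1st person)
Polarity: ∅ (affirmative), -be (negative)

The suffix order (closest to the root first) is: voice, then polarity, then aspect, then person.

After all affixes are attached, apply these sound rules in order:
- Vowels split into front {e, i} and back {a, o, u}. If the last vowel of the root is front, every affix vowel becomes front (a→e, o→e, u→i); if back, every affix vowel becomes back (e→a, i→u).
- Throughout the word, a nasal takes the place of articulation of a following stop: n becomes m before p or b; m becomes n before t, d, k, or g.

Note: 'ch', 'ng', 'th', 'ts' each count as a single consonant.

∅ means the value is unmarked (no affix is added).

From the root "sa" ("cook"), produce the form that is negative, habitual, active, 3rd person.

Attach voice active -tho → satho.
Attach polarity negative -be → sathobe.
aspect = habitual: zero marking, form stays sathobe.
Attach person 3rd person -ts (after vowel 'e') → sathobets.
Apply vowel harmony: sathobets → sathobats.
Nasal assimilation: no change.

sathobats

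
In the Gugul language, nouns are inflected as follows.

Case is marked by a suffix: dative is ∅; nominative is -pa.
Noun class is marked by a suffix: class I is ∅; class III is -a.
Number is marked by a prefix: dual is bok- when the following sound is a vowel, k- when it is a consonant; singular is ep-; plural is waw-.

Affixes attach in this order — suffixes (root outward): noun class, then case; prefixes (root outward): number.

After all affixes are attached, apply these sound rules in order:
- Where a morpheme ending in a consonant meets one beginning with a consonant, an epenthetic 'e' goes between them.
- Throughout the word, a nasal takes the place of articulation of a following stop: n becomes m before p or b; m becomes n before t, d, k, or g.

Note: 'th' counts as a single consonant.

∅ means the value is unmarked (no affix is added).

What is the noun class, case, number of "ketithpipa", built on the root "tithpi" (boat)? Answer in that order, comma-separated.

Segment: k-tithpi-pa.
noun class: ∅ → class I.
case: -pa → nominative.
number: bok/k- → dual.

class I, nominative, dual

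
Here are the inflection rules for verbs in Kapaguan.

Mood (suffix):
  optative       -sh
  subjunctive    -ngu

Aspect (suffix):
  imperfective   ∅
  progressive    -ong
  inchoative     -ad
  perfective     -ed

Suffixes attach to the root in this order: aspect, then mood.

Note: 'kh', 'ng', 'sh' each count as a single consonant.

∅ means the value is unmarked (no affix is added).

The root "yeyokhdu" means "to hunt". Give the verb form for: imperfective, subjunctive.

aspect = imperfective: zero marking, form stays yeyokhdu.
Attach mood subjunctive -ngu → yeyokhdungu.

yeyokhdungu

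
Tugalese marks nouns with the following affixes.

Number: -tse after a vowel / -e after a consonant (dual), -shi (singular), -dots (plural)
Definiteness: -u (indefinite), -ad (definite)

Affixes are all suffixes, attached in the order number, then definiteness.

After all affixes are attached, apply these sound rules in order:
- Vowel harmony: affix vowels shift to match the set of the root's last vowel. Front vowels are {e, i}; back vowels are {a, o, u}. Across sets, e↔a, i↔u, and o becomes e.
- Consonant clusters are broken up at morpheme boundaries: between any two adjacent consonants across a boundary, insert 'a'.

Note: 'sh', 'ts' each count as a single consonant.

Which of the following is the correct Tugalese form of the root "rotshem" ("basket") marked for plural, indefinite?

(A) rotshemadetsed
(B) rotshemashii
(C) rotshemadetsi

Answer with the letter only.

Attach number plural -dots → rotshemdots.
Attach definiteness indefinite -u → rotshemdotsu.
Apply vowel harmony: rotshemdotsu → rotshemdetsi.
Apply epenthesis: rotshemdetsi → rotshemadetsi.
So the correct form is rotshemadetsi, option (C).
(B) rotshemashii is wrong: it uses singular instead of plural for number.
(A) rotshemadetsed is wrong: it uses definite instead of indefinite for definiteness.

C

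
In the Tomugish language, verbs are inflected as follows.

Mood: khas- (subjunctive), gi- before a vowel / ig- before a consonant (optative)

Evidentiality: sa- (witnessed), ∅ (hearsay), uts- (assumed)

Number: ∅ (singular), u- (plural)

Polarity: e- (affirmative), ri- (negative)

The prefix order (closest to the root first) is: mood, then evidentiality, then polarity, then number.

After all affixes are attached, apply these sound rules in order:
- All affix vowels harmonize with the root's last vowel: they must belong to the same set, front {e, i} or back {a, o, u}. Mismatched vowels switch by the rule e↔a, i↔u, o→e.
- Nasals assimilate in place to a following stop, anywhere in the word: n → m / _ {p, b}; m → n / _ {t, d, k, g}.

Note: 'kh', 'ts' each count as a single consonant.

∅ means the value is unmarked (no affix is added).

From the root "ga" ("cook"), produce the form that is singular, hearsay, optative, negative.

Attach mood optative ig- (before consonant 'g') → igga.
evidentiality = hearsay: zero marking, form stays igga.
Attach polarity negative ri- → riigga.
number = singular: zero marking, form stays riigga.
Apply vowel harmony: riigga → ruugga.
Nasal assimilation: no change.

ruugga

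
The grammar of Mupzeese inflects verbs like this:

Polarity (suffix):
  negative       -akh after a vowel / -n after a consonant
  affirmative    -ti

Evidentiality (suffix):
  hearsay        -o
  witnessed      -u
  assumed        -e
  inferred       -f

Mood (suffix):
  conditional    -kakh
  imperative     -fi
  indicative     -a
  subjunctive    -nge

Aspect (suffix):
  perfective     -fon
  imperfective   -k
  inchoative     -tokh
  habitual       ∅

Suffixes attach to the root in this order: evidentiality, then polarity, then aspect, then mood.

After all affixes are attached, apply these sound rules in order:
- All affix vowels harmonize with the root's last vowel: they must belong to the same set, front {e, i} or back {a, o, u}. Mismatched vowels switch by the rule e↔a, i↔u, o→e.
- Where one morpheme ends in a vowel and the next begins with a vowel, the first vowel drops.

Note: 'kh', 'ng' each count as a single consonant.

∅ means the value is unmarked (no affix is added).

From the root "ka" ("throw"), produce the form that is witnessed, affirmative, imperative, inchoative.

Attach evidentiality witnessed -u → kau.
Attach polarity affirmative -ti → kauti.
Attach aspect inchoative -tokh → kautitokh.
Attach mood imperative -fi → kautitokhfi.
Apply vowel harmony: kautitokhfi → kaututokhfu.
Apply vowel deletion: kaututokhfu → kututokhfu.

kututokhfu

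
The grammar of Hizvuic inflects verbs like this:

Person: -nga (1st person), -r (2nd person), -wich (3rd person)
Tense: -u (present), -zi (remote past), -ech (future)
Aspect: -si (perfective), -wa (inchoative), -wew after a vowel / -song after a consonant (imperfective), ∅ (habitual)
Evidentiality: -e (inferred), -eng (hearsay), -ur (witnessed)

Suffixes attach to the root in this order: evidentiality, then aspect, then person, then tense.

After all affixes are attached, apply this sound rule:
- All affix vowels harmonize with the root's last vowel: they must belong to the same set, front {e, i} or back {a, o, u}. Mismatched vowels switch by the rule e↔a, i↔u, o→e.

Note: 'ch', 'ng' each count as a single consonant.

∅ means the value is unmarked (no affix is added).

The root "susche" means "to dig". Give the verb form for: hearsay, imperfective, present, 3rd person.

Attach evidentiality hearsay -eng → suscheeng.
Attach aspect imperfective -song (after consonant 'ng') → suscheengsong.
Attach person 3rd person -wich → suscheengsongwich.
Attach tense present -u → suscheengsongwichu.
Apply vowel harmony: suscheengsongwichu → suscheengsengwichi.

suscheengsengwichi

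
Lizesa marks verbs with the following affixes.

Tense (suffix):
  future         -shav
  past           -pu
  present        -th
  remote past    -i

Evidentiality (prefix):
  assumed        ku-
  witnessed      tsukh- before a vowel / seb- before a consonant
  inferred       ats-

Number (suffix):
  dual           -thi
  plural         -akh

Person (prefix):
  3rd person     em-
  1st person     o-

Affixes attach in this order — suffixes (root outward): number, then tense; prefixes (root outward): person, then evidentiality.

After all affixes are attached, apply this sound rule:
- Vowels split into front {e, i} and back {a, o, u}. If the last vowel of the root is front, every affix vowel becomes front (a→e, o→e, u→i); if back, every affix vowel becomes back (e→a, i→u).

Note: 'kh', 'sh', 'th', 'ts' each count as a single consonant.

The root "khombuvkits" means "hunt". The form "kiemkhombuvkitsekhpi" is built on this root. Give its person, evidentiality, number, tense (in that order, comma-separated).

3rd person, assumed, plural, past

Segment: ku-em-khombuvkits-akh-pu.
person: em- → 3rd person.
evidentiality: ku- → assumed.
number: -akh → plural.
tense: -pu → past.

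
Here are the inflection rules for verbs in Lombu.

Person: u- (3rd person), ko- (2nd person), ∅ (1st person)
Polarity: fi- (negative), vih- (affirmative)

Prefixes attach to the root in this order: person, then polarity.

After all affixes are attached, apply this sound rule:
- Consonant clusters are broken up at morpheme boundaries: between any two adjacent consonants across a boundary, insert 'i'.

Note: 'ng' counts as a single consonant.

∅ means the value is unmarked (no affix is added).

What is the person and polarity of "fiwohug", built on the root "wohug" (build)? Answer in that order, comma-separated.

1st person, negative

Segment: fi-wohug.
person: ∅ → 1st person.
polarity: fi- → negative.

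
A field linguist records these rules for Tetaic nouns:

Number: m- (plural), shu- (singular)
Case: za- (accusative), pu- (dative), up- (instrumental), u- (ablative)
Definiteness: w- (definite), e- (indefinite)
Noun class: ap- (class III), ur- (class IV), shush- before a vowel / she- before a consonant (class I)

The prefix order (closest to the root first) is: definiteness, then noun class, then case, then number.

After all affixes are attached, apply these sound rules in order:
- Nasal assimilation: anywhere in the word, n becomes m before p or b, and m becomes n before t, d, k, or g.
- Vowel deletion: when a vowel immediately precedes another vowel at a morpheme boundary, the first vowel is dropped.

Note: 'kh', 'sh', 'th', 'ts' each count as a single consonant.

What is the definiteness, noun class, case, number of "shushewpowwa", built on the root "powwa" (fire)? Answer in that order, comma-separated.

definite, class I, ablative, singular

Segment: shu-u-she-w-powwa.
definiteness: w- → definite.
noun class: shush/she- → class I.
case: u- → ablative.
number: shu- → singular.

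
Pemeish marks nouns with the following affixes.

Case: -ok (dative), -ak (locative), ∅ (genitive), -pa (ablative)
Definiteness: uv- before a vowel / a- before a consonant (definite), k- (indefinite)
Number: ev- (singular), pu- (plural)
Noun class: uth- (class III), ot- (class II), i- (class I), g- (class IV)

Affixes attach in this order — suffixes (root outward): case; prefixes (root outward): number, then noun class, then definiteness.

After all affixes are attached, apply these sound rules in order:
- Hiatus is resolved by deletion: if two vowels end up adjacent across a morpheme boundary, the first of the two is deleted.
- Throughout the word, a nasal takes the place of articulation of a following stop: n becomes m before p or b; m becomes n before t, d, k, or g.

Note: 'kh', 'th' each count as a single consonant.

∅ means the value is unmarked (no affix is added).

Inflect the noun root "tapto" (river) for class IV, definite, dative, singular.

Attach number singular ev- → evtapto.
Attach noun class class IV g- → gevtapto.
Attach definiteness definite a- (before consonant 'g') → agevtapto.
Attach case dative -ok → agevtaptook.
Apply vowel deletion: agevtaptook → agevtaptok.
Nasal assimilation: no change.

agevtaptok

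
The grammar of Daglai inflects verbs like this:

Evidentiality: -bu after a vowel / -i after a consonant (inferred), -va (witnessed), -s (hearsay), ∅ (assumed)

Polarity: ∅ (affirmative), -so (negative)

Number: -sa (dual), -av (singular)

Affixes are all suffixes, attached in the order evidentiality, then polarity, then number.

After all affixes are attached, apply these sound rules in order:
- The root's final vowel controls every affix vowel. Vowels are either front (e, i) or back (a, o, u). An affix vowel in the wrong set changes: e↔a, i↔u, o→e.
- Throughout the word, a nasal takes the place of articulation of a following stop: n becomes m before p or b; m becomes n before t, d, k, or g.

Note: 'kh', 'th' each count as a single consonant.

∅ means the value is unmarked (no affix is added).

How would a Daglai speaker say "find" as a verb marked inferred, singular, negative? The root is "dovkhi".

Attach evidentiality inferred -bu (after vowel 'i') → dovkhibu.
Attach polarity negative -so → dovkhibuso.
Attach number singular -av → dovkhibusoav.
Apply vowel harmony: dovkhibusoav → dovkhibiseev.
Nasal assimilation: no change.

dovkhibiseev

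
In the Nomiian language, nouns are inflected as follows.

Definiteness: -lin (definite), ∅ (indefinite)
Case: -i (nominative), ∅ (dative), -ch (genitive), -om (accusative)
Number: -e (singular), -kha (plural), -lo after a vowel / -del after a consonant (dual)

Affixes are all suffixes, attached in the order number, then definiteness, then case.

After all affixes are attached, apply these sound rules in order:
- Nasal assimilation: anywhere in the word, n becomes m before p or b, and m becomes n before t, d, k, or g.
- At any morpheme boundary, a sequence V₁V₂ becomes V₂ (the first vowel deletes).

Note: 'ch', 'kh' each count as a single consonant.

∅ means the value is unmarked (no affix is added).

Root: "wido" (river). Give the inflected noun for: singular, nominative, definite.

Attach number singular -e → widoe.
Attach definiteness definite -lin → widoelin.
Attach case nominative -i → widoelini.
Nasal assimilation: no change.
Apply vowel deletion: widoelini → widelini.

widelini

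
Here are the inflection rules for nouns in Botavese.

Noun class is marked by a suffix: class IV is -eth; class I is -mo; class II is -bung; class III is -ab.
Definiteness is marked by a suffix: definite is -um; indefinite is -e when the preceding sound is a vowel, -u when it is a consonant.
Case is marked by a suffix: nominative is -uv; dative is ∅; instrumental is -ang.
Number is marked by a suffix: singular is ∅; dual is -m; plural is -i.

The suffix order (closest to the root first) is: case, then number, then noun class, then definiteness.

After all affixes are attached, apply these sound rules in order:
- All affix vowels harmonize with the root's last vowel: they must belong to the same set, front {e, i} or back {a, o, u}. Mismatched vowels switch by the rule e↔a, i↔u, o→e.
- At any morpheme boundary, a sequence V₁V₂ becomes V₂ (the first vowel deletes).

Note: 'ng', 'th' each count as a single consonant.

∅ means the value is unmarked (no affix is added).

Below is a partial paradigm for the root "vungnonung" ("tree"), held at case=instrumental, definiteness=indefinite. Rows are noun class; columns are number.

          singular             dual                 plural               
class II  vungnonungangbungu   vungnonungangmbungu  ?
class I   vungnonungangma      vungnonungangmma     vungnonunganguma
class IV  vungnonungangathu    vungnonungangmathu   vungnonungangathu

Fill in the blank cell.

Attach case instrumental -ang → vungnonungang.
Attach number plural -i → vungnonungangi.
Attach noun class class II -bung → vungnonungangibung.
Attach definiteness indefinite -u (after consonant 'ng') → vungnonungangibungu.
Apply vowel harmony: vungnonungangibungu → vungnonungangubungu.
Vowel deletion: no change.

vungnonungangubungu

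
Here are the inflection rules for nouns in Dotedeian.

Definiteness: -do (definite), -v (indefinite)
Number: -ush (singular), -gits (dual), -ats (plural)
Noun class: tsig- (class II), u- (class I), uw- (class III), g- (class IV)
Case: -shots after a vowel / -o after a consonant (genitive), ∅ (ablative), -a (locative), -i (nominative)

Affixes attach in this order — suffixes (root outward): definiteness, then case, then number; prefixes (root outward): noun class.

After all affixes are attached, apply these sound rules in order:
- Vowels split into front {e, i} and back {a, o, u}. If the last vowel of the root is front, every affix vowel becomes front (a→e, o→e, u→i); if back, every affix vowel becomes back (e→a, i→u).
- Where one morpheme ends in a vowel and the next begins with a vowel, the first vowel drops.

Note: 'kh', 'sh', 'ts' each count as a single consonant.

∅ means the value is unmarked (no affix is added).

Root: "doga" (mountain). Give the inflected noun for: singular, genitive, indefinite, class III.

uwdogavush

Attach definiteness indefinite -v → dogav.
Attach case genitive -o (after consonant 'v') → dogavo.
Attach number singular -ush → dogavoush.
Attach noun class class III uw- → uwdogavoush.
Vowel harmony: no change.
Apply vowel deletion: uwdogavoush → uwdogavush.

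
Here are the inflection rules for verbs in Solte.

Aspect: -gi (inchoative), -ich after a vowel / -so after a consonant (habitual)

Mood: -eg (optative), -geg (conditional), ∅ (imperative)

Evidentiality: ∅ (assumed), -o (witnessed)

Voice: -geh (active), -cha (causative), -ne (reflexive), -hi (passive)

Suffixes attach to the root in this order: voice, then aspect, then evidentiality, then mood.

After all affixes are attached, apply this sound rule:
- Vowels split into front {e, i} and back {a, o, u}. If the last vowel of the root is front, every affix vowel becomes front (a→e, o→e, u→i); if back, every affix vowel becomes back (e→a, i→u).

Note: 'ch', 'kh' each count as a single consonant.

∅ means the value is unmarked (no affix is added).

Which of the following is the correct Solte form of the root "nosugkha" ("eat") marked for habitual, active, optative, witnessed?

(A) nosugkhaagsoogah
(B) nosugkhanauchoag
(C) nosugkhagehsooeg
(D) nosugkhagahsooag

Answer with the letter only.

Attach voice active -geh → nosugkhageh.
Attach aspect habitual -so (after consonant 'h') → nosugkhagehso.
Attach evidentiality witnessed -o → nosugkhagehsoo.
Attach mood optative -eg → nosugkhagehsooeg.
Apply vowel harmony: nosugkhagehsooeg → nosugkhagahsooag.
So the correct form is nosugkhagahsooag, option (D).
(A) nosugkhaagsoogah is wrong: it has the affixes in the wrong order.
(C) nosugkhagehsooeg is wrong: it fails to apply the sound rule(s).
(B) nosugkhanauchoag is wrong: it uses reflexive instead of active for voice.

D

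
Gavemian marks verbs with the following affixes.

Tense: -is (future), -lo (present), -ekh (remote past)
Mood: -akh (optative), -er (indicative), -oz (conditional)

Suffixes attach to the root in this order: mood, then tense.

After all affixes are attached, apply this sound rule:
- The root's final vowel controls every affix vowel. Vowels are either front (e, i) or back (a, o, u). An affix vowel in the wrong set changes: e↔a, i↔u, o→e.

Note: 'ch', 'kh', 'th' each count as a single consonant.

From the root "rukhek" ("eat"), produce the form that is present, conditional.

Attach mood conditional -oz → rukhekoz.
Attach tense present -lo → rukhekozlo.
Apply vowel harmony: rukhekozlo → rukhekezle.

rukhekezle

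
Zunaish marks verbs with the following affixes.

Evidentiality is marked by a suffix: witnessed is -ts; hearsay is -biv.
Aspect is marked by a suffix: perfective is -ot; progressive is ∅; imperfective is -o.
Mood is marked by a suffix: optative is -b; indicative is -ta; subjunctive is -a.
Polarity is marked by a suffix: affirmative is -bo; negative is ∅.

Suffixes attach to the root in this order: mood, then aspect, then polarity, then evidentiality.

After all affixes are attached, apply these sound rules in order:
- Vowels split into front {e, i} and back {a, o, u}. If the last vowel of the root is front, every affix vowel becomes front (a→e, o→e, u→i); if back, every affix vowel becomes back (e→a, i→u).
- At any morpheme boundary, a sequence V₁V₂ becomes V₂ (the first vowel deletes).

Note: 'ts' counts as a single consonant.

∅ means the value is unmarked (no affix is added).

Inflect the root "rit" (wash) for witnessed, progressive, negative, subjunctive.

ritets

Attach mood subjunctive -a → rita.
aspect = progressive: zero marking, form stays rita.
polarity = negative: zero marking, form stays rita.
Attach evidentiality witnessed -ts → ritats.
Apply vowel harmony: ritats → ritets.
Vowel deletion: no change.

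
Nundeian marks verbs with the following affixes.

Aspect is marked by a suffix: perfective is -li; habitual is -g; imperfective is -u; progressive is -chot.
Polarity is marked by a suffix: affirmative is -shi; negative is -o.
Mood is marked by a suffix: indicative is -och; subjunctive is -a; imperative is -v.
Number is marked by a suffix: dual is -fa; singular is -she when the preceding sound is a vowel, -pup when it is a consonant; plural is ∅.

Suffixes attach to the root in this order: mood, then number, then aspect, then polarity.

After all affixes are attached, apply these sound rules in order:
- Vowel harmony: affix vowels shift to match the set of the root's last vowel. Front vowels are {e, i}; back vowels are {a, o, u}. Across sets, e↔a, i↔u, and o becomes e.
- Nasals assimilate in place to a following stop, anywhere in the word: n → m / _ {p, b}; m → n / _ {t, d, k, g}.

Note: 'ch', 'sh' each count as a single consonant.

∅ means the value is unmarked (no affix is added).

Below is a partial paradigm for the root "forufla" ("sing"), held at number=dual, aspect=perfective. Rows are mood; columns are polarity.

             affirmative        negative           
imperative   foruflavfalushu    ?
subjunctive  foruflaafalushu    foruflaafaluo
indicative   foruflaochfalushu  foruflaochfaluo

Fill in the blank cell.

Attach mood imperative -v → foruflav.
Attach number dual -fa → foruflavfa.
Attach aspect perfective -li → foruflavfali.
Attach polarity negative -o → foruflavfalio.
Apply vowel harmony: foruflavfalio → foruflavfaluo.
Nasal assimilation: no change.

foruflavfaluo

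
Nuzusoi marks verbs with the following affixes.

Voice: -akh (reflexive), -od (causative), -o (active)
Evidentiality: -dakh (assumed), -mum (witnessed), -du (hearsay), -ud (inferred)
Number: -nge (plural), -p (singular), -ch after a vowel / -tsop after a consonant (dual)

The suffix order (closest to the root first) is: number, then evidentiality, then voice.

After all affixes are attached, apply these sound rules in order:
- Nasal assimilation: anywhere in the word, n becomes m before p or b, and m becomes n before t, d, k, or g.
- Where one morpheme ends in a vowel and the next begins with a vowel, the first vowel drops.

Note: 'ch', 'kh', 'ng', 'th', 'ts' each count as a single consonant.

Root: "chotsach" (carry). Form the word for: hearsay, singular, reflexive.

Attach number singular -p → chotsachp.
Attach evidentiality hearsay -du → chotsachpdu.
Attach voice reflexive -akh → chotsachpduakh.
Nasal assimilation: no change.
Apply vowel deletion: chotsachpduakh → chotsachpdakh.

chotsachpdakh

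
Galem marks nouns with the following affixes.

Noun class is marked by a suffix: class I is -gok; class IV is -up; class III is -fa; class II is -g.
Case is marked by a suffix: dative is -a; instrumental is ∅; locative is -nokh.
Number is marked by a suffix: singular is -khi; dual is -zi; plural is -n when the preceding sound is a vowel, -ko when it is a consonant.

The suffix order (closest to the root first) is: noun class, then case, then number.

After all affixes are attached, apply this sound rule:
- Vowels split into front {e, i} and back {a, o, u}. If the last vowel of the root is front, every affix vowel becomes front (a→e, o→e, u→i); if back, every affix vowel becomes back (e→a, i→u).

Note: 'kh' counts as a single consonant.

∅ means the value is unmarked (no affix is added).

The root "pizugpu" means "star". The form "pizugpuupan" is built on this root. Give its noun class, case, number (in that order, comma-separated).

class IV, dative, plural

Segment: pizugpu-up-a-n.
noun class: -up → class IV.
case: -a → dative.
number: -n/ko → plural.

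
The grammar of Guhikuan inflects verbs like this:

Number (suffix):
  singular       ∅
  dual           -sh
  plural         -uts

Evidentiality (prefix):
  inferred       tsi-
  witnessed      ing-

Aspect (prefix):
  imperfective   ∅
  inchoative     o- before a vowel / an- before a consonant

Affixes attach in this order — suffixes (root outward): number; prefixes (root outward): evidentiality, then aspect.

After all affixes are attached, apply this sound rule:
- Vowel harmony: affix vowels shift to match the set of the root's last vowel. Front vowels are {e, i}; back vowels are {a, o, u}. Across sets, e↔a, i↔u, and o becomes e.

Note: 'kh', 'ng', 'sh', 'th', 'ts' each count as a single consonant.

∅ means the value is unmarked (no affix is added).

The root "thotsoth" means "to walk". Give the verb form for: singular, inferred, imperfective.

Attach evidentiality inferred tsi- → tsithotsoth.
number = singular: zero marking, form stays tsithotsoth.
aspect = imperfective: zero marking, form stays tsithotsoth.
Apply vowel harmony: tsithotsoth → tsuthotsoth.

tsuthotsoth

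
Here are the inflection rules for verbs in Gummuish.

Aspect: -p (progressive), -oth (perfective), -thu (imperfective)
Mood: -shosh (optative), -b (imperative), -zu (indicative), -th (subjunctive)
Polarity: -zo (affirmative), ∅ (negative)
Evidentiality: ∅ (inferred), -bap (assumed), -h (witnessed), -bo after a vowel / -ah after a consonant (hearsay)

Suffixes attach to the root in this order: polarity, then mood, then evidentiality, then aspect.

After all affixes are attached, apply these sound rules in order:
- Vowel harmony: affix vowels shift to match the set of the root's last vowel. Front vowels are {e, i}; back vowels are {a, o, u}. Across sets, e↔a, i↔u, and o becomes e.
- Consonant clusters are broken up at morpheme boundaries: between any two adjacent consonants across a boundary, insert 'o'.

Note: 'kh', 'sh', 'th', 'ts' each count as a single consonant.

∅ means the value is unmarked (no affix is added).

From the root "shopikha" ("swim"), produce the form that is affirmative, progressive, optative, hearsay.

shopikhazoshoshahop

Attach polarity affirmative -zo → shopikhazo.
Attach mood optative -shosh → shopikhazoshosh.
Attach evidentiality hearsay -ah (after consonant 'sh') → shopikhazoshoshah.
Attach aspect progressive -p → shopikhazoshoshahp.
Vowel harmony: no change.
Apply epenthesis: shopikhazoshoshahp → shopikhazoshoshahop.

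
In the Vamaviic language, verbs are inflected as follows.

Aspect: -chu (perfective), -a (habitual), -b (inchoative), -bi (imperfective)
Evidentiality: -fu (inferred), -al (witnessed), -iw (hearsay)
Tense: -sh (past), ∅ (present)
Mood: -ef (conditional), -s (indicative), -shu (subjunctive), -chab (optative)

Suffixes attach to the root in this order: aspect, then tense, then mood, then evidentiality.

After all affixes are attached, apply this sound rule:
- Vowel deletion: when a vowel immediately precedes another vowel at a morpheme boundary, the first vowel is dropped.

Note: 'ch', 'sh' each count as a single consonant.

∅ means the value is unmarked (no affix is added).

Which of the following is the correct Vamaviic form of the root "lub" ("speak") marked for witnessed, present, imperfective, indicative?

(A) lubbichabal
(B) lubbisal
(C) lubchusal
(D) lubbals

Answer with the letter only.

B

Attach aspect imperfective -bi → lubbi.
tense = present: zero marking, form stays lubbi.
Attach mood indicative -s → lubbis.
Attach evidentiality witnessed -al → lubbisal.
Vowel deletion: no change.
So the correct form is lubbisal, option (B).
(A) lubbichabal is wrong: it uses optative instead of indicative for mood.
(C) lubchusal is wrong: it uses perfective instead of imperfective for aspect.
(D) lubbals is wrong: it has the affixes in the wrong order.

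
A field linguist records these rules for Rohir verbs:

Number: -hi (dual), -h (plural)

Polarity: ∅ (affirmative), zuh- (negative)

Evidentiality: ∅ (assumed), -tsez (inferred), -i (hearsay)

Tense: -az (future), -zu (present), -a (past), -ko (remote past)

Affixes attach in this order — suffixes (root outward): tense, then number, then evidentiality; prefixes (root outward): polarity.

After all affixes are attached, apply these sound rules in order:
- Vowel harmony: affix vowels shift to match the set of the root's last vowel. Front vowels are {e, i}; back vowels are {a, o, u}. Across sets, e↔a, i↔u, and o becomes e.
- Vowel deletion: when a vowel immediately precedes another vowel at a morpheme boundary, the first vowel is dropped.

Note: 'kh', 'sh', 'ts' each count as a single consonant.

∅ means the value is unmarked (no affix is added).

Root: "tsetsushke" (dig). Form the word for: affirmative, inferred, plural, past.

Attach tense past -a → tsetsushkea.
Attach number plural -h → tsetsushkeah.
Attach evidentiality inferred -tsez → tsetsushkeahtsez.
polarity = affirmative: zero marking, form stays tsetsushkeahtsez.
Apply vowel harmony: tsetsushkeahtsez → tsetsushkeehtsez.
Apply vowel deletion: tsetsushkeehtsez → tsetsushkehtsez.

tsetsushkehtsez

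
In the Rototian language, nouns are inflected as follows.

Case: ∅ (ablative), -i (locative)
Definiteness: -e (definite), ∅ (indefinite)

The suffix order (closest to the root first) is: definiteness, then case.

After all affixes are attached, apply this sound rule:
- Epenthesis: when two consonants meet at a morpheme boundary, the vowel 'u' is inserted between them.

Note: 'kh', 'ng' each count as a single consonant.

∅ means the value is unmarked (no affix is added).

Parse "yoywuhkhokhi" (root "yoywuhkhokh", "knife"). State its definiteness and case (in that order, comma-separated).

Segment: yoywuhkhokh-i.
definiteness: ∅ → indefinite.
case: -i → locative.

indefinite, locative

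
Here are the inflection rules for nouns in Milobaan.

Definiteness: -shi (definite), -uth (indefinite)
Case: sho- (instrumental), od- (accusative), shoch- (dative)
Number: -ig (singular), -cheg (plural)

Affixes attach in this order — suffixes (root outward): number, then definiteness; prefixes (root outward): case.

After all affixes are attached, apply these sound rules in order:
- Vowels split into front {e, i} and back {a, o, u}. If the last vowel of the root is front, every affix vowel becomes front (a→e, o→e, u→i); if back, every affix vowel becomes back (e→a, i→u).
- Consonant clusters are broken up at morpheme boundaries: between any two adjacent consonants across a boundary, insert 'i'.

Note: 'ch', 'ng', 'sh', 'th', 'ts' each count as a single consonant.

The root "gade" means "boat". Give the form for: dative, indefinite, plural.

Attach case dative shoch- → shochgade.
Attach number plural -cheg → shochgadecheg.
Attach definiteness indefinite -uth → shochgadecheguth.
Apply vowel harmony: shochgadecheguth → shechgadechegith.
Apply epenthesis: shechgadechegith → shechigadechegith.

shechigadechegith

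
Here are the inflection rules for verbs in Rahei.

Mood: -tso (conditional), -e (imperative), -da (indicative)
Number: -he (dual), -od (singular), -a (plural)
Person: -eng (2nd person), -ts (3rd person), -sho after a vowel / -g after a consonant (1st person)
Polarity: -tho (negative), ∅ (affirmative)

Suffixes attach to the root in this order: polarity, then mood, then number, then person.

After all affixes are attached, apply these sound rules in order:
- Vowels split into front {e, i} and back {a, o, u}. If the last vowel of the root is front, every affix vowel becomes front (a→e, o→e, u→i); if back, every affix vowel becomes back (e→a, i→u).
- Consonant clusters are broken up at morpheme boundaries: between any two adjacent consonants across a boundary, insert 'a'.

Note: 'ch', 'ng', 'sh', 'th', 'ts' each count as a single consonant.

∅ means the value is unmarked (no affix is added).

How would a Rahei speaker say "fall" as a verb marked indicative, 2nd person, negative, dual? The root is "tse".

Attach polarity negative -tho → tsetho.
Attach mood indicative -da → tsethoda.
Attach number dual -he → tsethodahe.
Attach person 2nd person -eng → tsethodaheeng.
Apply vowel harmony: tsethodaheeng → tsethedeheeng.
Epenthesis: no change.

tsethedeheeng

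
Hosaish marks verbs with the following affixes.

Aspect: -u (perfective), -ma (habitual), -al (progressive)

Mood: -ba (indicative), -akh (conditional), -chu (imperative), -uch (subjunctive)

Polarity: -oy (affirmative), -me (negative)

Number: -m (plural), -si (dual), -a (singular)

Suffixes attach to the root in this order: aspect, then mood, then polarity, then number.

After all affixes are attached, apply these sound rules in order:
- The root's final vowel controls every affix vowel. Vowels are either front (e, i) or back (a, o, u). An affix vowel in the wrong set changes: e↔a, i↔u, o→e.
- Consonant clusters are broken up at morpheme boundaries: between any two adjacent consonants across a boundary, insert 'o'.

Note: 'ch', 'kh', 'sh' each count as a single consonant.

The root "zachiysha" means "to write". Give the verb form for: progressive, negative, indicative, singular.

zachiyshaalobamaa

Attach aspect progressive -al → zachiyshaal.
Attach mood indicative -ba → zachiyshaalba.
Attach polarity negative -me → zachiyshaalbame.
Attach number singular -a → zachiyshaalbamea.
Apply vowel harmony: zachiyshaalbamea → zachiyshaalbamaa.
Apply epenthesis: zachiyshaalbamaa → zachiyshaalobamaa.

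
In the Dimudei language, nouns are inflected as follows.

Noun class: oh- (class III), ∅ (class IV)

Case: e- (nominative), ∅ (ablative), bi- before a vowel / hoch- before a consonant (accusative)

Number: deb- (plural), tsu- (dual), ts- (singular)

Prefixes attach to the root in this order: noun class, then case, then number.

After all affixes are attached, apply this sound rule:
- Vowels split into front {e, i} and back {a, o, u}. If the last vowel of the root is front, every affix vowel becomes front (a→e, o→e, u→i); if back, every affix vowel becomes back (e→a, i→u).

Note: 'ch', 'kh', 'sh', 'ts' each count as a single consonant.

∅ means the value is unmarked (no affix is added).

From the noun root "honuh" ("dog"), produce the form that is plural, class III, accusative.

Attach noun class class III oh- → ohhonuh.
Attach case accusative bi- (before vowel 'o') → biohhonuh.
Attach number plural deb- → debbiohhonuh.
Apply vowel harmony: debbiohhonuh → dabbuohhonuh.

dabbuohhonuh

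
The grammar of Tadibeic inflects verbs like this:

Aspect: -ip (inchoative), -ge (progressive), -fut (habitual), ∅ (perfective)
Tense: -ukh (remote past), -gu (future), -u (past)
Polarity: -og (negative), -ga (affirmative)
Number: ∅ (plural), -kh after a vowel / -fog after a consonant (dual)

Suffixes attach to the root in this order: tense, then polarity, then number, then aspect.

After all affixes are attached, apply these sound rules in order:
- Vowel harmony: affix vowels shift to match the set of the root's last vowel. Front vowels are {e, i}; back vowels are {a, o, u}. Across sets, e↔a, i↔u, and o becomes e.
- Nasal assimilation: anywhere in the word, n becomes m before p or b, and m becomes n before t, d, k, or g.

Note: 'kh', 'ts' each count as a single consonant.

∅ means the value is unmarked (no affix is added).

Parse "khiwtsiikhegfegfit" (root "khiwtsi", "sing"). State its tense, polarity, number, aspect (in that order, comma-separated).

Segment: khiwtsi-ukh-og-fog-fut.
tense: -ukh → remote past.
polarity: -og → negative.
number: -kh/fog → dual.
aspect: -fut → habitual.

remote past, negative, dual, habitual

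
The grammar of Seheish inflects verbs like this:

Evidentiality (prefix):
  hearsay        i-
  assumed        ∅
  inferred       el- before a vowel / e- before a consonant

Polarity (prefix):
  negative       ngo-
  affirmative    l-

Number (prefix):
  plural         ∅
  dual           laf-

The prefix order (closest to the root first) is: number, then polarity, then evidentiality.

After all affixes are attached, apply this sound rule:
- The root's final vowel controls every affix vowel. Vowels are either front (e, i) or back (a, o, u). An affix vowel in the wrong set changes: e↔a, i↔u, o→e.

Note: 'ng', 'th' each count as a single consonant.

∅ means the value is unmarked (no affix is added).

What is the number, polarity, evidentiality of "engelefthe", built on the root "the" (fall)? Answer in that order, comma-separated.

Segment: e-ngo-laf-the.
number: laf- → dual.
polarity: ngo- → negative.
evidentiality: el/e- → inferred.

dual, negative, inferred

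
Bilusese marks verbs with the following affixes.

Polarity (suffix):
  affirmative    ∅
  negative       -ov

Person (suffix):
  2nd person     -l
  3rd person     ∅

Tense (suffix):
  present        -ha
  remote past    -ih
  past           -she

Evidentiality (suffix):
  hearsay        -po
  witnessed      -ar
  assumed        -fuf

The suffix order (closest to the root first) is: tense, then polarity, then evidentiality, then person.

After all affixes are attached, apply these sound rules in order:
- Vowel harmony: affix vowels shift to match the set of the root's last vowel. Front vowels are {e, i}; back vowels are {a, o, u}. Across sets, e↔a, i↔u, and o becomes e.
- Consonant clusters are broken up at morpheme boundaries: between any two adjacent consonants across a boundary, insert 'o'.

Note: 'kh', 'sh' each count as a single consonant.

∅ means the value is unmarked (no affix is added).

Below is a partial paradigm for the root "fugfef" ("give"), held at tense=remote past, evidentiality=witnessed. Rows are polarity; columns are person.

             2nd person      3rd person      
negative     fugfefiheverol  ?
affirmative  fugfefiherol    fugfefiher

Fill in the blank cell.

Attach tense remote past -ih → fugfefih.
Attach polarity negative -ov → fugfefihov.
Attach evidentiality witnessed -ar → fugfefihovar.
person = 3rd person: zero marking, form stays fugfefihovar.
Apply vowel harmony: fugfefihovar → fugfefihever.
Epenthesis: no change.

fugfefihever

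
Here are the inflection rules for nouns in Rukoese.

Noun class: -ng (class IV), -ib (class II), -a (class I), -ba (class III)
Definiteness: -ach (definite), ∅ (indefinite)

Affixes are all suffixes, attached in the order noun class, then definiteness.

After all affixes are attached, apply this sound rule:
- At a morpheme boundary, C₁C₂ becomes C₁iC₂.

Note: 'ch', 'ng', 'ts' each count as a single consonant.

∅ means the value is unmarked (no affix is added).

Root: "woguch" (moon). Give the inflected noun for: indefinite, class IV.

woguching

Attach noun class class IV -ng → woguchng.
definiteness = indefinite: zero marking, form stays woguchng.
Apply epenthesis: woguchng → woguching.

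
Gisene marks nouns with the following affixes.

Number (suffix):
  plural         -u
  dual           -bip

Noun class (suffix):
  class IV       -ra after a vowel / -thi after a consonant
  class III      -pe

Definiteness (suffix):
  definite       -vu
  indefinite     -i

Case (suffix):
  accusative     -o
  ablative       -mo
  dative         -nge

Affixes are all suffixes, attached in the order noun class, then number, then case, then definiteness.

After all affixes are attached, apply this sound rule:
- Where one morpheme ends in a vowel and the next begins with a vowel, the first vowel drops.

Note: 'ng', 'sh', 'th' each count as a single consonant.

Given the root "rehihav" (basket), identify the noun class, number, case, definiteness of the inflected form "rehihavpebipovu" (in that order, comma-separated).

Segment: rehihav-pe-bip-o-vu.
noun class: -pe → class III.
number: -bip → dual.
case: -o → accusative.
definiteness: -vu → definite.

class III, dual, accusative, definite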